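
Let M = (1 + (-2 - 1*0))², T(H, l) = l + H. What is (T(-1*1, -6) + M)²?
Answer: 36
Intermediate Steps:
T(H, l) = H + l
M = 1 (M = (1 + (-2 + 0))² = (1 - 2)² = (-1)² = 1)
(T(-1*1, -6) + M)² = ((-1*1 - 6) + 1)² = ((-1 - 6) + 1)² = (-7 + 1)² = (-6)² = 36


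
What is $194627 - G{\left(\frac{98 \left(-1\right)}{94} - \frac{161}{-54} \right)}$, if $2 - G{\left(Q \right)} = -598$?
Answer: $194027$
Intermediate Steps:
$G{\left(Q \right)} = 600$ ($G{\left(Q \right)} = 2 - -598 = 2 + 598 = 600$)
$194627 - G{\left(\frac{98 \left(-1\right)}{94} - \frac{161}{-54} \right)} = 194627 - 600 = 194027$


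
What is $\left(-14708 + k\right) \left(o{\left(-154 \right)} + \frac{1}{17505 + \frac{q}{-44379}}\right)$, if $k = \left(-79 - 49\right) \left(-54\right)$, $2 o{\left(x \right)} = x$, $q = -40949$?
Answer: $\frac{116590928465441}{194223836} \approx 6.0029 \cdot 10^{5}$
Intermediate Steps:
$o{\left(x \right)} = \frac{x}{2}$
$k = 6912$ ($k = \left(-128\right) \left(-54\right) = 6912$)
$\left(-14708 + k\right) \left(o{\left(-154 \right)} + \frac{1}{17505 + \frac{q}{-44379}}\right) = \left(-14708 + 6912\right) \left(\frac{1}{2} \left(-154\right) + \frac{1}{17505 - \frac{40949}{-44379}}\right) = - 7796 \left(-77 + \frac{1}{17505 - - \frac{40949}{44379}}\right) = - 7796 \left(-77 + \frac{1}{17505 + \frac{40949}{44379}}\right) = - 7796 \left(-77 + \frac{1}{\frac{776895344}{44379}}\right) = - 7796 \left(-77 + \frac{44379}{776895344}\right) = \left(-7796\right) \left(- \frac{59820897109}{776895344}\right) = \frac{116590928465441}{194223836}$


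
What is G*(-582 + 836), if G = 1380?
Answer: 350520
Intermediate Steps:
G*(-582 + 836) = 1380*(-582 + 836) = 1380*254 = 350520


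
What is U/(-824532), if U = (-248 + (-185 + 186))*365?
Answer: 90155/824532 ≈ 0.10934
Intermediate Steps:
U = -90155 (U = (-248 + 1)*365 = -247*365 = -90155)
U/(-824532) = -90155/(-824532) = -90155*(-1/824532) = 90155/824532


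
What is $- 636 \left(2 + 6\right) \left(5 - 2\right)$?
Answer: $-15264$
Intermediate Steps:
$- 636 \left(2 + 6\right) \left(5 - 2\right) = - 636 \cdot 8 \cdot 3 = \left(-636\right) 24 = -15264$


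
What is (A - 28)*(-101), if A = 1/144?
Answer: 407131/144 ≈ 2827.3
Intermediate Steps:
A = 1/144 ≈ 0.0069444
(A - 28)*(-101) = (1/144 - 28)*(-101) = -4031/144*(-101) = 407131/144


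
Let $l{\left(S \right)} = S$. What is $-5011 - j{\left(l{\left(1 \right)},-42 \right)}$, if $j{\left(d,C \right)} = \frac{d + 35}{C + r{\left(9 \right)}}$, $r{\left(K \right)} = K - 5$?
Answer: $- \frac{95191}{19} \approx -5010.1$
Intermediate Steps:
$r{\left(K \right)} = -5 + K$
$j{\left(d,C \right)} = \frac{35 + d}{4 + C}$ ($j{\left(d,C \right)} = \frac{d + 35}{C + \left(-5 + 9\right)} = \frac{35 + d}{C + 4} = \frac{35 + d}{4 + C}$)
$-5011 - j{\left(l{\left(1 \right)},-42 \right)} = -5011 - \frac{35 + 1}{4 - 42} = -5011 - \frac{1}{-38} \cdot 36 = -5011 - \left(- \frac{1}{38}\right) 36 = -5011 - - \frac{18}{19} = -5011 + \frac{18}{19} = - \frac{95191}{19}$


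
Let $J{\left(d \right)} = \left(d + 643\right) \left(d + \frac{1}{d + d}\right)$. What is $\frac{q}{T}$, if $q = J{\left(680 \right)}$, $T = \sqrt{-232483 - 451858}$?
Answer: $- \frac{174787389 i \sqrt{684341}}{132957680} \approx - 1087.5 i$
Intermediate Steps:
$J{\left(d \right)} = \left(643 + d\right) \left(d + \frac{1}{2 d}\right)$
$T = i \sqrt{684341}$ ($T = \sqrt{-684341} = i \sqrt{684341} \approx 827.25 i$)
$q = \frac{1223511723}{1360}$ ($q = \frac{1}{2} + 680^{2} + 643 \cdot 680 + \frac{643}{2 \cdot 680} = \frac{1}{2} + 462400 + 437240 + \frac{643}{2} \cdot \frac{1}{680} = \frac{1}{2} + 462400 + 437240 + \frac{643}{1360} = \frac{1223511723}{1360} \approx 8.9964 \cdot 10^{5}$)
$\frac{q}{T} = \frac{1223511723}{1360 i \sqrt{684341}} = \frac{1223511723 \left(- \frac{i \sqrt{684341}}{684341}\right)}{1360} = - \frac{174787389 i \sqrt{684341}}{132957680}$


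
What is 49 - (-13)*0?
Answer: 49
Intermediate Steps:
49 - (-13)*0 = 49 - 13*0 = 49 + 0 = 49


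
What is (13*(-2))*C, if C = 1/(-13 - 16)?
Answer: 26/29 ≈ 0.89655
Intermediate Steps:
C = -1/29 (C = 1/(-29) = -1/29 ≈ -0.034483)
(13*(-2))*C = (13*(-2))*(-1/29) = -26*(-1/29) = 26/29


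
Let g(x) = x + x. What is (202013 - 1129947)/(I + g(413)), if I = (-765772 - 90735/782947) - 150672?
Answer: 726523141498/716880456981 ≈ 1.0135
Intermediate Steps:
I = -717527171203/782947 (I = (-765772 - 90735*1/782947) - 150672 = (-765772 - 90735/782947) - 150672 = -599558980819/782947 - 150672 = -717527171203/782947 ≈ -9.1644e+5)
g(x) = 2*x
(202013 - 1129947)/(I + g(413)) = (202013 - 1129947)/(-717527171203/782947 + 2*413) = -927934/(-717527171203/782947 + 826) = -927934/(-716880456981/782947) = -927934*(-782947/716880456981) = 726523141498/716880456981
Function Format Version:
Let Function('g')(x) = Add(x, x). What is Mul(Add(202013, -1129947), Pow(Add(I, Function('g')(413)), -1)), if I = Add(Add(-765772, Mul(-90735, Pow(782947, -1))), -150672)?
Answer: Rational(726523141498, 716880456981) ≈ 1.0135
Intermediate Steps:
I = Rational(-717527171203, 782947) (I = Add(Add(-765772, Mul(-90735, Rational(1, 782947))), -150672) = Add(Add(-765772, Rational(-90735, 782947)), -150672) = Add(Rational(-599558980819, 782947), -150672) = Rational(-717527171203, 782947) ≈ -9.1644e+5)
Function('g')(x) = Mul(2, x)
Mul(Add(202013, -1129947), Pow(Add(I, Function('g')(413)), -1)) = Mul(Add(202013, -1129947), Pow(Add(Rational(-717527171203, 782947), Mul(2, 413)), -1)) = Mul(-927934, Pow(Add(Rational(-717527171203, 782947), 826), -1)) = Mul(-927934, Pow(Rational(-716880456981, 782947), -1)) = Mul(-927934, Rational(-782947, 716880456981)) = Rational(726523141498, 716880456981)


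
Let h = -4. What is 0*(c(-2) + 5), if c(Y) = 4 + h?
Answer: 0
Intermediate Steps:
c(Y) = 0 (c(Y) = 4 - 4 = 0)
0*(c(-2) + 5) = 0*(0 + 5) = 0*5 = 0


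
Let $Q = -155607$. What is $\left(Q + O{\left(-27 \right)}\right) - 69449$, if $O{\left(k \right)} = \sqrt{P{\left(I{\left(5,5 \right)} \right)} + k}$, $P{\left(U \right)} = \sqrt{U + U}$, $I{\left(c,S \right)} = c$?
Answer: $-225056 + i \sqrt{27 - \sqrt{10}} \approx -2.2506 \cdot 10^{5} + 4.8824 i$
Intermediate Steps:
$P{\left(U \right)} = \sqrt{2} \sqrt{U}$ ($P{\left(U \right)} = \sqrt{2 U} = \sqrt{2} \sqrt{U}$)
$O{\left(k \right)} = \sqrt{k + \sqrt{10}}$ ($O{\left(k \right)} = \sqrt{\sqrt{2} \sqrt{5} + k} = \sqrt{\sqrt{10} + k} = \sqrt{k + \sqrt{10}}$)
$\left(Q + O{\left(-27 \right)}\right) - 69449 = \left(-155607 + \sqrt{-27 + \sqrt{10}}\right) - 69449 = -225056 + \sqrt{-27 + \sqrt{10}}$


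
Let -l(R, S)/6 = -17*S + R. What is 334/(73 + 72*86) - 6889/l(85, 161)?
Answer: -37844977/99688680 ≈ -0.37963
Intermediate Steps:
l(R, S) = -6*R + 102*S (l(R, S) = -6*(-17*S + R) = -6*(R - 17*S) = -6*R + 102*S)
334/(73 + 72*86) - 6889/l(85, 161) = 334/(73 + 72*86) - 6889/(-6*85 + 102*161) = 334/(73 + 6192) - 6889/(-510 + 16422) = 334/6265 - 6889/15912 = -37844977/99688680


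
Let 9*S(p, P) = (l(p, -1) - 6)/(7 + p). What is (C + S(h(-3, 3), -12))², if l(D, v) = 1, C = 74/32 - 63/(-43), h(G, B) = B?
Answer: 531164209/38340864 ≈ 13.854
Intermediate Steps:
C = 2599/688 (C = 74*(1/32) - 63*(-1/43) = 37/16 + 63/43 = 2599/688 ≈ 3.7776)
S(p, P) = -5/(9*(7 + p)) (S(p, P) = ((1 - 6)/(7 + p))/9 = (-5/(7 + p))/9 = -5/(9*(7 + p)))
(C + S(h(-3, 3), -12))² = (2599/688 - 5/(63 + 9*3))² = (2599/688 - 5/(63 + 27))² = (2599/688 - 5/90)² = (2599/688 - 5*1/90)² = (2599/688 - 1/18)² = (23047/6192)² = 531164209/38340864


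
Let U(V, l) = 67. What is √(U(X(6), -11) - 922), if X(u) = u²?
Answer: 3*I*√95 ≈ 29.24*I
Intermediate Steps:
√(U(X(6), -11) - 922) = √(67 - 922) = √(-855) = 3*I*√95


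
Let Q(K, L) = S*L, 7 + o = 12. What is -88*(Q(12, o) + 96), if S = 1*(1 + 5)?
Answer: -11088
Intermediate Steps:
o = 5 (o = -7 + 12 = 5)
S = 6 (S = 1*6 = 6)
Q(K, L) = 6*L
-88*(Q(12, o) + 96) = -88*(6*5 + 96) = -88*(30 + 96) = -88*126 = -11088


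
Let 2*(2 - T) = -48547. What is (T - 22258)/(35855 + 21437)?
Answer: 4035/114584 ≈ 0.035214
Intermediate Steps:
T = 48551/2 (T = 2 - ½*(-48547) = 2 + 48547/2 = 48551/2 ≈ 24276.)
(T - 22258)/(35855 + 21437) = (48551/2 - 22258)/(35855 + 21437) = (4035/2)/57292 = (4035/2)*(1/57292) = 4035/114584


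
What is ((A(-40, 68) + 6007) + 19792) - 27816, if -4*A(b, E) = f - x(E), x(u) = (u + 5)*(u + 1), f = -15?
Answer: -754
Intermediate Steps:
x(u) = (1 + u)*(5 + u) (x(u) = (5 + u)*(1 + u) = (1 + u)*(5 + u))
A(b, E) = 5 + E**2/4 + 3*E/2 (A(b, E) = -(-15 - (5 + E**2 + 6*E))/4 = -(-15 + (-5 - E**2 - 6*E))/4 = -(-20 - E**2 - 6*E)/4 = 5 + E**2/4 + 3*E/2)
((A(-40, 68) + 6007) + 19792) - 27816 = (((5 + (1/4)*68**2 + (3/2)*68) + 6007) + 19792) - 27816 = (((5 + (1/4)*4624 + 102) + 6007) + 19792) - 27816 = (((5 + 1156 + 102) + 6007) + 19792) - 27816 = ((1263 + 6007) + 19792) - 27816 = (7270 + 19792) - 27816 = 27062 - 27816 = -754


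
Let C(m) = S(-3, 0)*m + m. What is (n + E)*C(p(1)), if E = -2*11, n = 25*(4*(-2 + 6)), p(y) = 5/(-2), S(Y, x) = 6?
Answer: -6615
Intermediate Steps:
p(y) = -5/2 (p(y) = 5*(-½) = -5/2)
C(m) = 7*m (C(m) = 6*m + m = 7*m)
n = 400 (n = 25*(4*4) = 25*16 = 400)
E = -22
(n + E)*C(p(1)) = (400 - 22)*(7*(-5/2)) = 378*(-35/2) = -6615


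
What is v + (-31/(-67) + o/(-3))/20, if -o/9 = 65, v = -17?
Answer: -2421/335 ≈ -7.2269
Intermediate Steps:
o = -585 (o = -9*65 = -585)
v + (-31/(-67) + o/(-3))/20 = -17 + (-31/(-67) - 585/(-3))/20 = -17 + (-31*(-1/67) - 585*(-⅓))*(1/20) = -17 + (31/67 + 195)*(1/20) = -17 + (13096/67)*(1/20) = -17 + 3274/335 = -2421/335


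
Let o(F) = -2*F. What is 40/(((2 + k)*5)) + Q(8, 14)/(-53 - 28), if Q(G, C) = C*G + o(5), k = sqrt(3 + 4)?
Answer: -178/27 + 8*sqrt(7)/3 ≈ 0.46274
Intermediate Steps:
k = sqrt(7) ≈ 2.6458
Q(G, C) = -10 + C*G (Q(G, C) = C*G - 2*5 = C*G - 10 = -10 + C*G)
40/(((2 + k)*5)) + Q(8, 14)/(-53 - 28) = 40/(((2 + sqrt(7))*5)) + (-10 + 14*8)/(-53 - 28) = 40/(10 + 5*sqrt(7)) + (-10 + 112)/(-81) = 40/(10 + 5*sqrt(7)) + 102*(-1/81) = 40/(10 + 5*sqrt(7)) - 34/27 = -34/27 + 40/(10 + 5*sqrt(7))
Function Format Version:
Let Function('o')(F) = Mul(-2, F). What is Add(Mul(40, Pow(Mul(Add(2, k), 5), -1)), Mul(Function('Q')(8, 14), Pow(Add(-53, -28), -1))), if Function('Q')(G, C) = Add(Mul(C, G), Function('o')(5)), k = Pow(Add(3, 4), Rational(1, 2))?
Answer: Add(Rational(-178, 27), Mul(Rational(8, 3), Pow(7, Rational(1, 2)))) ≈ 0.46274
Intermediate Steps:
k = Pow(7, Rational(1, 2)) ≈ 2.6458
Function('Q')(G, C) = Add(-10, Mul(C, G)) (Function('Q')(G, C) = Add(Mul(C, G), Mul(-2, 5)) = Add(Mul(C, G), -10) = Add(-10, Mul(C, G)))
Add(Mul(40, Pow(Mul(Add(2, k), 5), -1)), Mul(Function('Q')(8, 14), Pow(Add(-53, -28), -1))) = Add(Mul(40, Pow(Mul(Add(2, Pow(7, Rational(1, 2))), 5), -1)), Mul(Add(-10, Mul(14, 8)), Pow(Add(-53, -28), -1))) = Add(Mul(40, Pow(Add(10, Mul(5, Pow(7, Rational(1, 2)))), -1)), Mul(Add(-10, 112), Pow(-81, -1))) = Add(Mul(40, Pow(Add(10, Mul(5, Pow(7, Rational(1, 2)))), -1)), Mul(102, Rational(-1, 81))) = Add(Mul(40, Pow(Add(10, Mul(5, Pow(7, Rational(1, 2)))), -1)), Rational(-34, 27)) = Add(Rational(-34, 27), Mul(40, Pow(Add(10, Mul(5, Pow(7, Rational(1, 2)))), -1)))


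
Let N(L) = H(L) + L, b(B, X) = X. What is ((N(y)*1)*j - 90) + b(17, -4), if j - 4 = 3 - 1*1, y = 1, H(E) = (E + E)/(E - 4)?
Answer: -92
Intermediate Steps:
H(E) = 2*E/(-4 + E) (H(E) = (2*E)/(-4 + E) = 2*E/(-4 + E))
j = 6 (j = 4 + (3 - 1*1) = 4 + (3 - 1) = 4 + 2 = 6)
N(L) = L + 2*L/(-4 + L) (N(L) = 2*L/(-4 + L) + L = L + 2*L/(-4 + L))
((N(y)*1)*j - 90) + b(17, -4) = (((1*(-2 + 1)/(-4 + 1))*1)*6 - 90) - 4 = (((1*(-1)/(-3))*1)*6 - 90) - 4 = (((1*(-⅓)*(-1))*1)*6 - 90) - 4 = (((⅓)*1)*6 - 90) - 4 = ((⅓)*6 - 90) - 4 = (2 - 90) - 4 = -88 - 4 = -92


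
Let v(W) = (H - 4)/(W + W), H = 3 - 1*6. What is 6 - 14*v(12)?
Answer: 121/12 ≈ 10.083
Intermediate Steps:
H = -3 (H = 3 - 6 = -3)
v(W) = -7/(2*W) (v(W) = (-3 - 4)/(W + W) = -7*1/(2*W) = -7/(2*W))
6 - 14*v(12) = 6 - (-49)/12 = 6 - 14*(-7/24) = 6 + 49/12 = 121/12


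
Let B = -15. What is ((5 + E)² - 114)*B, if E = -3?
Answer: 1650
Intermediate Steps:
((5 + E)² - 114)*B = ((5 - 3)² - 114)*(-15) = (2² - 114)*(-15) = (4 - 114)*(-15) = -110*(-15) = 1650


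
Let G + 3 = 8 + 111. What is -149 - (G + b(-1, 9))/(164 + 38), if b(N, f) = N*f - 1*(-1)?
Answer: -15103/101 ≈ -149.53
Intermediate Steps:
G = 116 (G = -3 + (8 + 111) = -3 + 119 = 116)
b(N, f) = 1 + N*f (b(N, f) = N*f + 1 = 1 + N*f)
-149 - (G + b(-1, 9))/(164 + 38) = -149 - (116 + (1 - 1*9))/(164 + 38) = -149 - (116 + (1 - 9))/202 = -149 - (116 - 8)/202 = -149 - 108/202 = -149 - 1*54/101 = -149 - 54/101 = -15103/101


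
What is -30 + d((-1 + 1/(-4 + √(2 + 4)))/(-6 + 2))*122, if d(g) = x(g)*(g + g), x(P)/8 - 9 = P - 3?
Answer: 107891/25 + 8174*√6/25 ≈ 5116.5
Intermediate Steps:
x(P) = 48 + 8*P (x(P) = 72 + 8*(P - 3) = 72 + 8*(-3 + P) = 72 + (-24 + 8*P) = 48 + 8*P)
d(g) = 2*g*(48 + 8*g) (d(g) = (48 + 8*g)*(g + g) = (48 + 8*g)*(2*g) = 2*g*(48 + 8*g))
-30 + d((-1 + 1/(-4 + √(2 + 4)))/(-6 + 2))*122 = -30 + (16*((-1 + 1/(-4 + √(2 + 4)))/(-6 + 2))*(6 + (-1 + 1/(-4 + √(2 + 4)))/(-6 + 2)))*122 = -30 + (16*((-1 + 1/(-4 + √6))/(-4))*(6 + (-1 + 1/(-4 + √6))/(-4)))*122 = -30 + (16*((-1 + 1/(-4 + √6))*(-¼))*(6 + (-1 + 1/(-4 + √6))*(-¼)))*122 = -30 + (16*(¼ - 1/(4*(-4 + √6)))*(6 + (¼ - 1/(4*(-4 + √6)))))*122 = -30 + (16*(¼ - 1/(4*(-4 + √6)))*(25/4 - 1/(4*(-4 + √6))))*122 = -30 + 1952*(¼ - 1/(4*(-4 + √6)))*(25/4 - 1/(4*(-4 + √6)))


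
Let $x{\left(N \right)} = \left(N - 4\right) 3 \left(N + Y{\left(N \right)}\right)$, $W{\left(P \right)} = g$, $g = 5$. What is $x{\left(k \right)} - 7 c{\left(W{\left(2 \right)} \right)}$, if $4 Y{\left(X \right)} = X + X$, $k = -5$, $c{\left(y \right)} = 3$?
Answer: $\frac{363}{2} \approx 181.5$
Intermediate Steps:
$W{\left(P \right)} = 5$
$Y{\left(X \right)} = \frac{X}{2}$ ($Y{\left(X \right)} = \frac{X + X}{4} = \frac{2 X}{4} = \frac{X}{2}$)
$x{\left(N \right)} = \frac{3 N \left(-12 + 3 N\right)}{2}$ ($x{\left(N \right)} = \left(N - 4\right) 3 \left(N + \frac{N}{2}\right) = \left(-4 + N\right) 3 \frac{3 N}{2} = \left(-12 + 3 N\right) \frac{3 N}{2} = \frac{3 N \left(-12 + 3 N\right)}{2}$)
$x{\left(k \right)} - 7 c{\left(W{\left(2 \right)} \right)} = \frac{9}{2} \left(-5\right) \left(-4 - 5\right) - 7 \cdot 3 = \frac{9}{2} \left(-5\right) \left(-9\right) - 21 = \frac{405}{2} - 21 = \frac{363}{2}$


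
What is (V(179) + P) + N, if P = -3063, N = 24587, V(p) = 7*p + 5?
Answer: 22782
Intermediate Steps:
V(p) = 5 + 7*p
(V(179) + P) + N = ((5 + 7*179) - 3063) + 24587 = ((5 + 1253) - 3063) + 24587 = (1258 - 3063) + 24587 = -1805 + 24587 = 22782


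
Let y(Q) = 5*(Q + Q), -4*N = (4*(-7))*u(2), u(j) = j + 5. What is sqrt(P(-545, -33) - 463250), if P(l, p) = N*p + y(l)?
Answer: I*sqrt(470317) ≈ 685.8*I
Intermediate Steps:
u(j) = 5 + j
N = 49 (N = -4*(-7)*(5 + 2)/4 = -(-7)*7 = -1/4*(-196) = 49)
y(Q) = 10*Q (y(Q) = 5*(2*Q) = 10*Q)
P(l, p) = 10*l + 49*p (P(l, p) = 49*p + 10*l = 10*l + 49*p)
sqrt(P(-545, -33) - 463250) = sqrt((10*(-545) + 49*(-33)) - 463250) = sqrt((-5450 - 1617) - 463250) = sqrt(-7067 - 463250) = sqrt(-470317) = I*sqrt(470317)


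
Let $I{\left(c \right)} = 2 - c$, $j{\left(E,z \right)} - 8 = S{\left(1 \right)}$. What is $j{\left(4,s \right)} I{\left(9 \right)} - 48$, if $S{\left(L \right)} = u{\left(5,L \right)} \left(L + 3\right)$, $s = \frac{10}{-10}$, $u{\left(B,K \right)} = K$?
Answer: $-132$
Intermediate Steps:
$s = -1$ ($s = 10 \left(- \frac{1}{10}\right) = -1$)
$S{\left(L \right)} = L \left(3 + L\right)$ ($S{\left(L \right)} = L \left(L + 3\right) = L \left(3 + L\right)$)
$j{\left(E,z \right)} = 12$ ($j{\left(E,z \right)} = 8 + 1 \left(3 + 1\right) = 8 + 1 \cdot 4 = 8 + 4 = 12$)
$j{\left(4,s \right)} I{\left(9 \right)} - 48 = 12 \left(2 - 9\right) - 48 = 12 \left(-7\right) - 48 = -84 - 48 = -132$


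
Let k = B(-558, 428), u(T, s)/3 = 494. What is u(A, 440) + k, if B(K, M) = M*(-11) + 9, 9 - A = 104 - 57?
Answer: -3217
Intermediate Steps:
A = -38 (A = 9 - (104 - 57) = 9 - 1*47 = 9 - 47 = -38)
u(T, s) = 1482 (u(T, s) = 3*494 = 1482)
B(K, M) = 9 - 11*M (B(K, M) = -11*M + 9 = 9 - 11*M)
k = -4699 (k = 9 - 11*428 = 9 - 4708 = -4699)
u(A, 440) + k = 1482 - 4699 = -3217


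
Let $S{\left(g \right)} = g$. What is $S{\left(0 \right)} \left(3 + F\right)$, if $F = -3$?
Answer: $0$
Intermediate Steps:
$S{\left(0 \right)} \left(3 + F\right) = 0 \left(3 - 3\right) = 0 \cdot 0 = 0$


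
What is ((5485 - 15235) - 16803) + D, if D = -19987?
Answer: -46540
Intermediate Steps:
((5485 - 15235) - 16803) + D = ((5485 - 15235) - 16803) - 19987 = (-9750 - 16803) - 19987 = -26553 - 19987 = -46540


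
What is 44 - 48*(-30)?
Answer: 1484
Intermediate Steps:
44 - 48*(-30) = 44 + 1440 = 1484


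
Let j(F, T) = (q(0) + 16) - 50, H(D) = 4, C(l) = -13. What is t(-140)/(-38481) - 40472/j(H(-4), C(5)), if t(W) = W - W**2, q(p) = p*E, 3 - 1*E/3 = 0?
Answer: 259679032/218059 ≈ 1190.9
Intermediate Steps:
E = 9 (E = 9 - 3*0 = 9 + 0 = 9)
q(p) = 9*p (q(p) = p*9 = 9*p)
j(F, T) = -34 (j(F, T) = (9*0 + 16) - 50 = (0 + 16) - 50 = 16 - 50 = -34)
t(-140)/(-38481) - 40472/j(H(-4), C(5)) = -140*(1 - 1*(-140))/(-38481) - 40472/(-34) = -140*(1 + 140)*(-1/38481) - 40472*(-1/34) = -140*141*(-1/38481) + 20236/17 = -19740*(-1/38481) + 20236/17 = 6580/12827 + 20236/17 = 259679032/218059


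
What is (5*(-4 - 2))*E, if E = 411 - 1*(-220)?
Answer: -18930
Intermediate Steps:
E = 631 (E = 411 + 220 = 631)
(5*(-4 - 2))*E = (5*(-4 - 2))*631 = (5*(-6))*631 = -30*631 = -18930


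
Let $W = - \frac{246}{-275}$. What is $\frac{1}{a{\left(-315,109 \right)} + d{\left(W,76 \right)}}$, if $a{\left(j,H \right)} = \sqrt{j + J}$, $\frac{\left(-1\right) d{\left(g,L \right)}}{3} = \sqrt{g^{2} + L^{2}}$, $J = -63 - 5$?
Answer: $- \frac{275}{6 \sqrt{109217629} - 275 i \sqrt{383}} \approx -0.0043536 - 0.00037366 i$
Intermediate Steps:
$W = \frac{246}{275}$ ($W = \left(-246\right) \left(- \frac{1}{275}\right) = \frac{246}{275} \approx 0.89455$)
$J = -68$ ($J = -63 - 5 = -68$)
$d{\left(g,L \right)} = - 3 \sqrt{L^{2} + g^{2}}$ ($d{\left(g,L \right)} = - 3 \sqrt{g^{2} + L^{2}} = - 3 \sqrt{L^{2} + g^{2}}$)
$a{\left(j,H \right)} = \sqrt{-68 + j}$ ($a{\left(j,H \right)} = \sqrt{j - 68} = \sqrt{-68 + j}$)
$\frac{1}{a{\left(-315,109 \right)} + d{\left(W,76 \right)}} = \frac{1}{\sqrt{-68 - 315} - 3 \sqrt{76^{2} + \left(\frac{246}{275}\right)^{2}}} = \frac{1}{\sqrt{-383} - 3 \sqrt{5776 + \frac{60516}{75625}}} = \frac{1}{i \sqrt{383} - 3 \sqrt{\frac{436870516}{75625}}} = \frac{1}{i \sqrt{383} - 3 \frac{2 \sqrt{109217629}}{275}} = \frac{1}{i \sqrt{383} - \frac{6 \sqrt{109217629}}{275}} = \frac{1}{- \frac{6 \sqrt{109217629}}{275} + i \sqrt{383}}$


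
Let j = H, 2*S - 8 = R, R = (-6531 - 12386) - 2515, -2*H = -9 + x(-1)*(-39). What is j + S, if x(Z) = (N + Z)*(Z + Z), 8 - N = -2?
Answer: -22117/2 ≈ -11059.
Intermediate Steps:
N = 10 (N = 8 - 1*(-2) = 8 + 2 = 10)
x(Z) = 2*Z*(10 + Z) (x(Z) = (10 + Z)*(Z + Z) = (10 + Z)*(2*Z) = 2*Z*(10 + Z))
H = -693/2 (H = -(-9 + (2*(-1)*(10 - 1))*(-39))/2 = -(-9 + (2*(-1)*9)*(-39))/2 = -(-9 - 18*(-39))/2 = -(-9 + 702)/2 = -½*693 = -693/2 ≈ -346.50)
R = -21432 (R = -18917 - 2515 = -21432)
S = -10712 (S = 4 + (½)*(-21432) = 4 - 10716 = -10712)
j = -693/2 ≈ -346.50
j + S = -693/2 - 10712 = -22117/2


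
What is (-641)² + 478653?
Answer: 889534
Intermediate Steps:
(-641)² + 478653 = 410881 + 478653 = 889534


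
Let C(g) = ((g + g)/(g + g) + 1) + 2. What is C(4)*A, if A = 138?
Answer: 552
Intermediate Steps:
C(g) = 4 (C(g) = ((2*g)/((2*g)) + 1) + 2 = ((2*g)*(1/(2*g)) + 1) + 2 = (1 + 1) + 2 = 2 + 2 = 4)
C(4)*A = 4*138 = 552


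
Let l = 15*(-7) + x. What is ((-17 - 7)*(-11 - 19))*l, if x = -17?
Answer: -87840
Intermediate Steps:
l = -122 (l = 15*(-7) - 17 = -105 - 17 = -122)
((-17 - 7)*(-11 - 19))*l = ((-17 - 7)*(-11 - 19))*(-122) = -24*(-30)*(-122) = 720*(-122) = -87840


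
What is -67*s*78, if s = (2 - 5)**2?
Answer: -47034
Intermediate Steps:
s = 9 (s = (-3)**2 = 9)
-67*s*78 = -67*9*78 = -603*78 = -47034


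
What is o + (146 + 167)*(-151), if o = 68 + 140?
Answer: -47055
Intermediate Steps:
o = 208
o + (146 + 167)*(-151) = 208 + (146 + 167)*(-151) = 208 + 313*(-151) = 208 - 47263 = -47055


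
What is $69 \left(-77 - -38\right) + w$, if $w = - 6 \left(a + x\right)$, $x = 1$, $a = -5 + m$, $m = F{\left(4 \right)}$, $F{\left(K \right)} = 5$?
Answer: $-2697$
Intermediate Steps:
$m = 5$
$a = 0$ ($a = -5 + 5 = 0$)
$w = -6$ ($w = - 6 \left(0 + 1\right) = \left(-6\right) 1 = -6$)
$69 \left(-77 - -38\right) + w = 69 \left(-77 - -38\right) - 6 = 69 \left(-77 + 38\right) - 6 = 69 \left(-39\right) - 6 = -2691 - 6 = -2697$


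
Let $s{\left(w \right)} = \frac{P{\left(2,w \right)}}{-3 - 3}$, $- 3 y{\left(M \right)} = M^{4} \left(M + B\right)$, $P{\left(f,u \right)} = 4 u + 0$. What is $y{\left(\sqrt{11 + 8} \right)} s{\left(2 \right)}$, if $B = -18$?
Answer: $-2888 + \frac{1444 \sqrt{19}}{9} \approx -2188.6$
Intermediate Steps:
$P{\left(f,u \right)} = 4 u$
$y{\left(M \right)} = - \frac{M^{4} \left(-18 + M\right)}{3}$ ($y{\left(M \right)} = - \frac{M^{4} \left(M - 18\right)}{3} = - \frac{M^{4} \left(-18 + M\right)}{3}$)
$s{\left(w \right)} = - \frac{2 w}{3}$ ($s{\left(w \right)} = \frac{4 w}{-3 - 3} = \frac{4 w}{-6} = 4 w \left(- \frac{1}{6}\right) = - \frac{2 w}{3}$)
$y{\left(\sqrt{11 + 8} \right)} s{\left(2 \right)} = \frac{\left(\sqrt{11 + 8}\right)^{4} \left(18 - \sqrt{11 + 8}\right)}{3} \left(\left(- \frac{2}{3}\right) 2\right) = \frac{\left(\sqrt{19}\right)^{4} \left(18 - \sqrt{19}\right)}{3} \left(- \frac{4}{3}\right) = \frac{1}{3} \cdot 361 \left(18 - \sqrt{19}\right) \left(- \frac{4}{3}\right) = \left(2166 - \frac{361 \sqrt{19}}{3}\right) \left(- \frac{4}{3}\right) = -2888 + \frac{1444 \sqrt{19}}{9}$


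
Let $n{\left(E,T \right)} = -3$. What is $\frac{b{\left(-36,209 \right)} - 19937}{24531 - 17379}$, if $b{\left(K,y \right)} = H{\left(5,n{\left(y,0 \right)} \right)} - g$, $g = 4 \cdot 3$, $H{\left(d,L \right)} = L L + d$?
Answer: $- \frac{6645}{2384} \approx -2.7873$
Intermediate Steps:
$H{\left(d,L \right)} = d + L^{2}$ ($H{\left(d,L \right)} = L^{2} + d = d + L^{2}$)
$g = 12$
$b{\left(K,y \right)} = 2$ ($b{\left(K,y \right)} = \left(5 + \left(-3\right)^{2}\right) - 12 = \left(5 + 9\right) - 12 = 14 - 12 = 2$)
$\frac{b{\left(-36,209 \right)} - 19937}{24531 - 17379} = \frac{2 - 19937}{24531 - 17379} = - \frac{19935}{7152} = \left(-19935\right) \frac{1}{7152} = - \frac{6645}{2384}$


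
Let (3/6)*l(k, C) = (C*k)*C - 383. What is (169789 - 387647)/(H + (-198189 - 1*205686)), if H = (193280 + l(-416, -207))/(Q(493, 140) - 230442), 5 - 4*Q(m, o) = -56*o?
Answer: 199105436934/368968820209 ≈ 0.53963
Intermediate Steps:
l(k, C) = -766 + 2*k*C**2 (l(k, C) = 2*((C*k)*C - 383) = 2*(k*C**2 - 383) = 2*(-383 + k*C**2) = -766 + 2*k*C**2)
Q(m, o) = 5/4 + 14*o (Q(m, o) = 5/4 - (-14)*o = 5/4 + 14*o)
H = 141831416/913923 (H = (193280 + (-766 + 2*(-416)*(-207)**2))/((5/4 + 14*140) - 230442) = (193280 + (-766 + 2*(-416)*42849))/((5/4 + 1960) - 230442) = (193280 + (-766 - 35650368))/(7845/4 - 230442) = (193280 - 35651134)/(-913923/4) = -35457854*(-4/913923) = 141831416/913923 ≈ 155.19)
(169789 - 387647)/(H + (-198189 - 1*205686)) = (169789 - 387647)/(141831416/913923 + (-198189 - 1*205686)) = -217858/(141831416/913923 + (-198189 - 205686)) = -217858/(141831416/913923 - 403875) = -217858/(-368968820209/913923) = -217858*(-913923/368968820209) = 199105436934/368968820209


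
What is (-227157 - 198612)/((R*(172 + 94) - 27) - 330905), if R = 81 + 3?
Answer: 425769/308588 ≈ 1.3797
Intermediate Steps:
R = 84
(-227157 - 198612)/((R*(172 + 94) - 27) - 330905) = (-227157 - 198612)/((84*(172 + 94) - 27) - 330905) = -425769/((84*266 - 27) - 330905) = -425769/((22344 - 27) - 330905) = -425769/(22317 - 330905) = -425769/(-308588) = -425769*(-1/308588) = 425769/308588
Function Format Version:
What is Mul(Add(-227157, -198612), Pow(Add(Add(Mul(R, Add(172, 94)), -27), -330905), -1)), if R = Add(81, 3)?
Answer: Rational(425769, 308588) ≈ 1.3797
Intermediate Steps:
R = 84
Mul(Add(-227157, -198612), Pow(Add(Add(Mul(R, Add(172, 94)), -27), -330905), -1)) = Mul(Add(-227157, -198612), Pow(Add(Add(Mul(84, Add(172, 94)), -27), -330905), -1)) = Mul(-425769, Pow(Add(Add(Mul(84, 266), -27), -330905), -1)) = Mul(-425769, Pow(Add(Add(22344, -27), -330905), -1)) = Mul(-425769, Pow(Add(22317, -330905), -1)) = Mul(-425769, Pow(-308588, -1)) = Mul(-425769, Rational(-1, 308588)) = Rational(425769, 308588)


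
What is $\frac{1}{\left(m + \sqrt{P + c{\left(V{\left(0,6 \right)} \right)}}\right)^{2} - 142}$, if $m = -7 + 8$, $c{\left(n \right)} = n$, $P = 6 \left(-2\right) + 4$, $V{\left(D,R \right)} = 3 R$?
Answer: $- \frac{131}{17121} - \frac{2 \sqrt{10}}{17121} \approx -0.0080208$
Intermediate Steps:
$P = -8$ ($P = -12 + 4 = -8$)
$m = 1$
$\frac{1}{\left(m + \sqrt{P + c{\left(V{\left(0,6 \right)} \right)}}\right)^{2} - 142} = \frac{1}{\left(1 + \sqrt{-8 + 3 \cdot 6}\right)^{2} - 142} = \frac{1}{\left(1 + \sqrt{-8 + 18}\right)^{2} - 142} = \frac{1}{\left(1 + \sqrt{10}\right)^{2} - 142} = \frac{1}{-142 + \left(1 + \sqrt{10}\right)^{2}}$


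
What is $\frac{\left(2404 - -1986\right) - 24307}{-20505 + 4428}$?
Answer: $\frac{6639}{5359} \approx 1.2388$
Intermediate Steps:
$\frac{\left(2404 - -1986\right) - 24307}{-20505 + 4428} = \frac{\left(2404 + 1986\right) - 24307}{-16077} = \left(4390 - 24307\right) \left(- \frac{1}{16077}\right) = \left(-19917\right) \left(- \frac{1}{16077}\right) = \frac{6639}{5359}$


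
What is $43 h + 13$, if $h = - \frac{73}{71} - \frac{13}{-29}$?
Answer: $- \frac{24575}{2059} \approx -11.935$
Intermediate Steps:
$h = - \frac{1194}{2059}$ ($h = \left(-73\right) \frac{1}{71} - - \frac{13}{29} = - \frac{73}{71} + \frac{13}{29} = - \frac{1194}{2059} \approx -0.57989$)
$43 h + 13 = 43 \left(- \frac{1194}{2059}\right) + 13 = - \frac{51342}{2059} + 13 = - \frac{24575}{2059}$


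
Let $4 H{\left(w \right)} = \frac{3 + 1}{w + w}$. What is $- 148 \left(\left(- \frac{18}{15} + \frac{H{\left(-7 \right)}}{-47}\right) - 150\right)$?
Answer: $\frac{36810782}{1645} \approx 22377.0$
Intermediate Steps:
$H{\left(w \right)} = \frac{1}{2 w}$ ($H{\left(w \right)} = \frac{\left(3 + 1\right) \frac{1}{w + w}}{4} = \frac{4 \frac{1}{2 w}}{4} = \frac{2 \frac{1}{w}}{4} = \frac{1}{2 w}$)
$- 148 \left(\left(- \frac{18}{15} + \frac{H{\left(-7 \right)}}{-47}\right) - 150\right) = - 148 \left(\left(- \frac{18}{15} + \frac{\frac{1}{2} \frac{1}{-7}}{-47}\right) - 150\right) = - 148 \left(\left(\left(-18\right) \frac{1}{15} + \frac{1}{2} \left(- \frac{1}{7}\right) \left(- \frac{1}{47}\right)\right) - 150\right) = - 148 \left(\left(- \frac{6}{5} - - \frac{1}{658}\right) - 150\right) = - 148 \left(\left(- \frac{6}{5} + \frac{1}{658}\right) - 150\right) = - 148 \left(- \frac{3943}{3290} - 150\right) = \left(-148\right) \left(- \frac{497443}{3290}\right) = \frac{36810782}{1645}$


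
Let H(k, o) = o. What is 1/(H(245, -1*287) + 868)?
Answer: 1/581 ≈ 0.0017212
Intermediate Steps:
1/(H(245, -1*287) + 868) = 1/(-1*287 + 868) = 1/(-287 + 868) = 1/581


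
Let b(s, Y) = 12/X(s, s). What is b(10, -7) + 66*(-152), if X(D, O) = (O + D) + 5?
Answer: -250788/25 ≈ -10032.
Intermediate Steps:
X(D, O) = 5 + D + O (X(D, O) = (D + O) + 5 = 5 + D + O)
b(s, Y) = 12/(5 + 2*s) (b(s, Y) = 12/(5 + s + s) = 12/(5 + 2*s))
b(10, -7) + 66*(-152) = 12/(5 + 2*10) + 66*(-152) = 12/(5 + 20) - 10032 = 12/25 - 10032 = -250788/25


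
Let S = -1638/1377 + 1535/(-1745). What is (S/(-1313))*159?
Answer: 5855917/23370087 ≈ 0.25057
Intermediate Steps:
S = -110489/53397 (S = -1638*1/1377 + 1535*(-1/1745) = -182/153 - 307/349 = -110489/53397 ≈ -2.0692)
(S/(-1313))*159 = -110489/53397/(-1313)*159 = -110489/53397*(-1/1313)*159 = (110489/70110261)*159 = 5855917/23370087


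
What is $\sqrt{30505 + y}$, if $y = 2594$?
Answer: $\sqrt{33099} \approx 181.93$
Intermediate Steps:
$\sqrt{30505 + y} = \sqrt{30505 + 2594} = \sqrt{33099}$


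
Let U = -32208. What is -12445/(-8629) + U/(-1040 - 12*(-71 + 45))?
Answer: 35872849/785239 ≈ 45.684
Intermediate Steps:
-12445/(-8629) + U/(-1040 - 12*(-71 + 45)) = -12445/(-8629) - 32208/(-1040 - 12*(-71 + 45)) = -12445*(-1/8629) - 32208/(-1040 - 12*(-26)) = 12445/8629 - 32208/(-1040 - 1*(-312)) = 12445/8629 - 32208/(-1040 + 312) = 12445/8629 - 32208/(-728) = 12445/8629 - 32208*(-1/728) = 12445/8629 + 4026/91 = 35872849/785239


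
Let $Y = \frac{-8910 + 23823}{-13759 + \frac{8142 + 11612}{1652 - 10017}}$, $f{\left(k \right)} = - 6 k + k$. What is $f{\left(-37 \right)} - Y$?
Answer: $\frac{340012670}{1827203} \approx 186.08$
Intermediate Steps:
$f{\left(k \right)} = - 5 k$
$Y = - \frac{1980115}{1827203}$ ($Y = \frac{14913}{-13759 + \frac{19754}{-8365}} = \frac{14913}{-13759 + 19754 \left(- \frac{1}{8365}\right)} = \frac{14913}{-13759 - \frac{2822}{1195}} = \frac{14913}{- \frac{16444827}{1195}} = 14913 \left(- \frac{1195}{16444827}\right) = - \frac{1980115}{1827203} \approx -1.0837$)
$f{\left(-37 \right)} - Y = \left(-5\right) \left(-37\right) - - \frac{1980115}{1827203} = 185 + \frac{1980115}{1827203} = \frac{340012670}{1827203}$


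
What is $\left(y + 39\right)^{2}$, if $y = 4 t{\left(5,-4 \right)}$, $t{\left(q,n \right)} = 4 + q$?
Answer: $5625$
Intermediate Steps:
$y = 36$ ($y = 4 \left(4 + 5\right) = 4 \cdot 9 = 36$)
$\left(y + 39\right)^{2} = \left(36 + 39\right)^{2} = 75^{2} = 5625$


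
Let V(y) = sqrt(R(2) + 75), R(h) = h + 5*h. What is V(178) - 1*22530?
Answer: -22530 + sqrt(87) ≈ -22521.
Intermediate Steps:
R(h) = 6*h
V(y) = sqrt(87) (V(y) = sqrt(6*2 + 75) = sqrt(12 + 75) = sqrt(87))
V(178) - 1*22530 = sqrt(87) - 1*22530 = sqrt(87) - 22530 = -22530 + sqrt(87)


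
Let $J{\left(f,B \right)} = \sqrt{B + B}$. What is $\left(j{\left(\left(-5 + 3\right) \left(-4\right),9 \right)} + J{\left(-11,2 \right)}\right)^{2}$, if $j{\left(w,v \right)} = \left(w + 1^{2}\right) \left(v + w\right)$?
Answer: $24025$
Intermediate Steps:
$J{\left(f,B \right)} = \sqrt{2} \sqrt{B}$ ($J{\left(f,B \right)} = \sqrt{2 B} = \sqrt{2} \sqrt{B}$)
$j{\left(w,v \right)} = \left(1 + w\right) \left(v + w\right)$ ($j{\left(w,v \right)} = \left(w + 1\right) \left(v + w\right) = \left(1 + w\right) \left(v + w\right)$)
$\left(j{\left(\left(-5 + 3\right) \left(-4\right),9 \right)} + J{\left(-11,2 \right)}\right)^{2} = \left(\left(9 + \left(-5 + 3\right) \left(-4\right) + \left(\left(-5 + 3\right) \left(-4\right)\right)^{2} + 9 \left(-5 + 3\right) \left(-4\right)\right) + \sqrt{2} \sqrt{2}\right)^{2} = \left(\left(9 - -8 + \left(\left(-2\right) \left(-4\right)\right)^{2} + 9 \left(\left(-2\right) \left(-4\right)\right)\right) + 2\right)^{2} = \left(\left(9 + 8 + 8^{2} + 9 \cdot 8\right) + 2\right)^{2} = \left(\left(9 + 8 + 64 + 72\right) + 2\right)^{2} = \left(153 + 2\right)^{2} = 155^{2} = 24025$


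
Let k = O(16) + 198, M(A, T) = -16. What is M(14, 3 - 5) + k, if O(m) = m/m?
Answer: 183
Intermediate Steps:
O(m) = 1
k = 199 (k = 1 + 198 = 199)
M(14, 3 - 5) + k = -16 + 199 = 183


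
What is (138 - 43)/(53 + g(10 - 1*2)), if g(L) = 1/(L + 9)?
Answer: 1615/902 ≈ 1.7905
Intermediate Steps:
g(L) = 1/(9 + L)
(138 - 43)/(53 + g(10 - 1*2)) = (138 - 43)/(53 + 1/(9 + (10 - 1*2))) = 95/(53 + 1/(9 + (10 - 2))) = 95/(53 + 1/(9 + 8)) = 95/(53 + 1/17) = 95/(902/17) = 95*(17/902) = 1615/902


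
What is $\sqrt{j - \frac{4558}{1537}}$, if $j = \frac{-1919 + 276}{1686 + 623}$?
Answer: $\frac{i \sqrt{16487204381}}{66961} \approx 1.9176 i$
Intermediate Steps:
$j = - \frac{1643}{2309} \approx -0.71156$
$\sqrt{j - \frac{4558}{1537}} = \sqrt{- \frac{1643}{2309} - \frac{4558}{1537}} = \sqrt{- \frac{1643}{2309} - \frac{86}{29}} = \sqrt{- \frac{246221}{66961}} = \frac{i \sqrt{16487204381}}{66961}$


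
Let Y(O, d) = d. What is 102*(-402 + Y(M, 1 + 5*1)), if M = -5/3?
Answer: -40392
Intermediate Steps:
M = -5/3 (M = -5*⅓ = -5/3 ≈ -1.6667)
102*(-402 + Y(M, 1 + 5*1)) = 102*(-402 + (1 + 5*1)) = 102*(-402 + (1 + 5)) = 102*(-402 + 6) = 102*(-396) = -40392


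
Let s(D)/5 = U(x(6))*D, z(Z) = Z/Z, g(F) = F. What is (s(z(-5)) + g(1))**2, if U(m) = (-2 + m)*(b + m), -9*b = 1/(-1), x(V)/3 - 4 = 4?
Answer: 570206641/81 ≈ 7.0396e+6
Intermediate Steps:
x(V) = 24 (x(V) = 12 + 3*4 = 12 + 12 = 24)
b = 1/9 (b = -1/9/(-1) = -1/9*(-1) = 1/9 ≈ 0.11111)
z(Z) = 1
U(m) = (-2 + m)*(1/9 + m)
s(D) = 23870*D/9 (s(D) = 5*((-2/9 + 24**2 - 17/9*24)*D) = 5*((-2/9 + 576 - 136/3)*D) = 5*(4774*D/9) = 23870*D/9)
(s(z(-5)) + g(1))**2 = ((23870/9)*1 + 1)**2 = (23870/9 + 1)**2 = (23879/9)**2 = 570206641/81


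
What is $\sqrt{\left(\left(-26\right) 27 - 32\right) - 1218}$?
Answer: $4 i \sqrt{122} \approx 44.181 i$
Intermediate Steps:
$\sqrt{\left(\left(-26\right) 27 - 32\right) - 1218} = \sqrt{\left(-702 - 32\right) - 1218} = \sqrt{-734 - 1218} = \sqrt{-1952} = 4 i \sqrt{122}$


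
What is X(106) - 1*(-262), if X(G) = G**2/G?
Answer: 368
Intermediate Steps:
X(G) = G
X(106) - 1*(-262) = 106 - 1*(-262) = 106 + 262 = 368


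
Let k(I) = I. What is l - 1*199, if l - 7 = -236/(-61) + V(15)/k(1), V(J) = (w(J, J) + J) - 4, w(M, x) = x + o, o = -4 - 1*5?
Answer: -10439/61 ≈ -171.13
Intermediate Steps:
o = -9 (o = -4 - 5 = -9)
w(M, x) = -9 + x (w(M, x) = x - 9 = -9 + x)
V(J) = -13 + 2*J (V(J) = ((-9 + J) + J) - 4 = (-9 + 2*J) - 4 = -13 + 2*J)
l = 1700/61 (l = 7 + (-236/(-61) + (-13 + 2*15)/1) = 7 + (-236*(-1/61) + (-13 + 30)*1) = 7 + (236/61 + 17*1) = 7 + (236/61 + 17) = 7 + 1273/61 = 1700/61 ≈ 27.869)
l - 1*199 = 1700/61 - 1*199 = 1700/61 - 199 = -10439/61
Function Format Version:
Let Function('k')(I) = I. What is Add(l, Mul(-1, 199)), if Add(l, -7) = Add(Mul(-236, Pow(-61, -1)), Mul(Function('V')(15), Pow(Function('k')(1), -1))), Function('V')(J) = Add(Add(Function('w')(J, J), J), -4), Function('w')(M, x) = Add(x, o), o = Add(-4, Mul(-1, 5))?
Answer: Rational(-10439, 61) ≈ -171.13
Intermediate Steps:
o = -9 (o = Add(-4, -5) = -9)
Function('w')(M, x) = Add(-9, x) (Function('w')(M, x) = Add(x, -9) = Add(-9, x))
Function('V')(J) = Add(-13, Mul(2, J)) (Function('V')(J) = Add(Add(Add(-9, J), J), -4) = Add(Add(-9, Mul(2, J)), -4) = Add(-13, Mul(2, J)))
l = Rational(1700, 61) (l = Add(7, Add(Mul(-236, Pow(-61, -1)), Mul(Add(-13, Mul(2, 15)), Pow(1, -1)))) = Add(7, Add(Mul(-236, Rational(-1, 61)), Mul(Add(-13, 30), 1))) = Add(7, Add(Rational(236, 61), Mul(17, 1))) = Add(7, Add(Rational(236, 61), 17)) = Add(7, Rational(1273, 61)) = Rational(1700, 61) ≈ 27.869)
Add(l, Mul(-1, 199)) = Add(Rational(1700, 61), Mul(-1, 199)) = Add(Rational(1700, 61), -199) = Rational(-10439, 61)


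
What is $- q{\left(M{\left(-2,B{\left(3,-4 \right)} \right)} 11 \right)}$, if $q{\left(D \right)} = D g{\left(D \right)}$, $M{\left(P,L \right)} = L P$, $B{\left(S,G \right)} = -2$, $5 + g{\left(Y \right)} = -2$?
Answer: $308$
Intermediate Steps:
$g{\left(Y \right)} = -7$ ($g{\left(Y \right)} = -5 - 2 = -7$)
$q{\left(D \right)} = - 7 D$ ($q{\left(D \right)} = D \left(-7\right) = - 7 D$)
$- q{\left(M{\left(-2,B{\left(3,-4 \right)} \right)} 11 \right)} = - \left(-7\right) \left(-2\right) \left(-2\right) 11 = - \left(-7\right) 4 \cdot 11 = - \left(-7\right) 44 = \left(-1\right) \left(-308\right) = 308$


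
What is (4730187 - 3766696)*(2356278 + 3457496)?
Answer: 5601518925034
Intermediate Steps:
(4730187 - 3766696)*(2356278 + 3457496) = 963491*5813774 = 5601518925034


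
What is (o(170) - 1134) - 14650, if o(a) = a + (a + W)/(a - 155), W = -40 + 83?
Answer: -77999/5 ≈ -15600.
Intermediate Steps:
W = 43
o(a) = a + (43 + a)/(-155 + a) (o(a) = a + (a + 43)/(a - 155) = a + (43 + a)/(-155 + a))
(o(170) - 1134) - 14650 = ((43 + 170² - 154*170)/(-155 + 170) - 1134) - 14650 = ((43 + 28900 - 26180)/15 - 1134) - 14650 = ((1/15)*2763 - 1134) - 14650 = (921/5 - 1134) - 14650 = -4749/5 - 14650 = -77999/5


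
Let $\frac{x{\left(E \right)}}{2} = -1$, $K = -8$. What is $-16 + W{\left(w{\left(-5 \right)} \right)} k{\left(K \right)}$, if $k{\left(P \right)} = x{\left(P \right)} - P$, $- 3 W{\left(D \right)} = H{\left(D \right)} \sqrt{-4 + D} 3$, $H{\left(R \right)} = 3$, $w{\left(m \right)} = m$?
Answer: $-16 - 54 i \approx -16.0 - 54.0 i$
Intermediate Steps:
$x{\left(E \right)} = -2$ ($x{\left(E \right)} = 2 \left(-1\right) = -2$)
$W{\left(D \right)} = - 3 \sqrt{-4 + D}$ ($W{\left(D \right)} = - \frac{3 \sqrt{-4 + D} 3}{3} = - \frac{9 \sqrt{-4 + D}}{3} = - 3 \sqrt{-4 + D}$)
$k{\left(P \right)} = -2 - P$
$-16 + W{\left(w{\left(-5 \right)} \right)} k{\left(K \right)} = -16 + - 3 \sqrt{-4 - 5} \left(-2 - -8\right) = -16 + - 3 \sqrt{-9} \left(-2 + 8\right) = -16 + - 3 \cdot 3 i 6 = -16 + - 9 i 6 = -16 - 54 i$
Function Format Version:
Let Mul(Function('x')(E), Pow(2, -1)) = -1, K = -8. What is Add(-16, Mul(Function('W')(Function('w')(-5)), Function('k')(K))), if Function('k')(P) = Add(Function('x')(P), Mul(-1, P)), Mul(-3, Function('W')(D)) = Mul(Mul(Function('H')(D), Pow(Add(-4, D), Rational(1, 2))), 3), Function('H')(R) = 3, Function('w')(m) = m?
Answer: Add(-16, Mul(-54, I)) ≈ Add(-16.000, Mul(-54.000, I))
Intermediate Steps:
Function('x')(E) = -2 (Function('x')(E) = Mul(2, -1) = -2)
Function('W')(D) = Mul(-3, Pow(Add(-4, D), Rational(1, 2))) (Function('W')(D) = Mul(Rational(-1, 3), Mul(Mul(3, Pow(Add(-4, D), Rational(1, 2))), 3)) = Mul(Rational(-1, 3), Mul(9, Pow(Add(-4, D), Rational(1, 2)))) = Mul(-3, Pow(Add(-4, D), Rational(1, 2))))
Function('k')(P) = Add(-2, Mul(-1, P))
Add(-16, Mul(Function('W')(Function('w')(-5)), Function('k')(K))) = Add(-16, Mul(Mul(-3, Pow(Add(-4, -5), Rational(1, 2))), Add(-2, Mul(-1, -8)))) = Add(-16, Mul(Mul(-3, Pow(-9, Rational(1, 2))), Add(-2, 8))) = Add(-16, Mul(Mul(-3, Mul(3, I)), 6)) = Add(-16, Mul(Mul(-9, I), 6)) = Add(-16, Mul(-54, I))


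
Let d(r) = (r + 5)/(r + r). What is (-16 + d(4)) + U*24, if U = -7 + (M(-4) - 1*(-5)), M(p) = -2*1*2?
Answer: -1271/8 ≈ -158.88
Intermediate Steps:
M(p) = -4 (M(p) = -2*2 = -4)
d(r) = (5 + r)/(2*r) (d(r) = (5 + r)/((2*r)) = (5 + r)*(1/(2*r)) = (5 + r)/(2*r))
U = -6 (U = -7 + (-4 - 1*(-5)) = -7 + (-4 + 5) = -7 + 1 = -6)
(-16 + d(4)) + U*24 = (-16 + (½)*(5 + 4)/4) - 6*24 = (-16 + (½)*(¼)*9) - 144 = (-16 + 9/8) - 144 = -119/8 - 144 = -1271/8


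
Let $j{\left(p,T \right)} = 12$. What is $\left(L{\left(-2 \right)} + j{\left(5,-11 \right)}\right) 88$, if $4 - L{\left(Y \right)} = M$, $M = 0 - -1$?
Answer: $1320$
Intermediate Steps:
$M = 1$ ($M = 0 + 1 = 1$)
$L{\left(Y \right)} = 3$ ($L{\left(Y \right)} = 4 - 1 = 3$)
$\left(L{\left(-2 \right)} + j{\left(5,-11 \right)}\right) 88 = \left(3 + 12\right) 88 = 15 \cdot 88 = 1320$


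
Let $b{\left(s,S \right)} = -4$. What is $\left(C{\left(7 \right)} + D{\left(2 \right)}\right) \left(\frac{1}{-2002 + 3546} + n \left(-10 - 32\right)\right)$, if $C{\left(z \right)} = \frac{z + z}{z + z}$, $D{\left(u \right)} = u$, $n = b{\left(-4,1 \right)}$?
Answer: $\frac{778179}{1544} \approx 504.0$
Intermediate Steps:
$n = -4$
$C{\left(z \right)} = 1$ ($C{\left(z \right)} = \frac{2 z}{2 z} = 2 z \frac{1}{2 z} = 1$)
$\left(C{\left(7 \right)} + D{\left(2 \right)}\right) \left(\frac{1}{-2002 + 3546} + n \left(-10 - 32\right)\right) = \left(1 + 2\right) \left(\frac{1}{-2002 + 3546} - 4 \left(-10 - 32\right)\right) = 3 \left(\frac{1}{1544} - -168\right) = 3 \left(\frac{1}{1544} + 168\right) = 3 \cdot \frac{259393}{1544} = \frac{778179}{1544}$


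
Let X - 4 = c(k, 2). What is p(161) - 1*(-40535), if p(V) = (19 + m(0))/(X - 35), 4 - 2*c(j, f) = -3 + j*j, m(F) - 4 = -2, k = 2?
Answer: 2391523/59 ≈ 40534.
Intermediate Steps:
m(F) = 2 (m(F) = 4 - 2 = 2)
c(j, f) = 7/2 - j²/2 (c(j, f) = 2 - (-3 + j*j)/2 = 2 - (-3 + j²)/2 = 2 + (3/2 - j²/2) = 7/2 - j²/2)
X = 11/2 (X = 4 + (7/2 - ½*2²) = 4 + (7/2 - ½*4) = 4 + (7/2 - 2) = 4 + 3/2 = 11/2 ≈ 5.5000)
p(V) = -42/59 (p(V) = (19 + 2)/(11/2 - 35) = 21/(-59/2) = 21*(-2/59) = -42/59)
p(161) - 1*(-40535) = -42/59 - 1*(-40535) = -42/59 + 40535 = 2391523/59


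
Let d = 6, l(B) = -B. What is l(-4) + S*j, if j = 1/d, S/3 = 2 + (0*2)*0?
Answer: 5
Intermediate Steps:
S = 6 (S = 3*(2 + (0*2)*0) = 3*(2 + 0*0) = 3*(2 + 0) = 3*2 = 6)
j = ⅙ (j = 1/6 = ⅙ ≈ 0.16667)
l(-4) + S*j = -1*(-4) + 6*(⅙) = 4 + 1 = 5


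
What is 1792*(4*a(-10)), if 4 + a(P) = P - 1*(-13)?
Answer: -7168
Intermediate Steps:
a(P) = 9 + P (a(P) = -4 + (P - 1*(-13)) = -4 + (P + 13) = -4 + (13 + P) = 9 + P)
1792*(4*a(-10)) = 1792*(4*(9 - 10)) = 1792*(4*(-1)) = 1792*(-4) = -7168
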